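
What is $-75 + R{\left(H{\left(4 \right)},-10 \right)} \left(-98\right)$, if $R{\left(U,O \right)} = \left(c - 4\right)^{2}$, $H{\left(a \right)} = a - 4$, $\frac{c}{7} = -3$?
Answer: $-61325$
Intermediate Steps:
$c = -21$ ($c = 7 \left(-3\right) = -21$)
$H{\left(a \right)} = -4 + a$ ($H{\left(a \right)} = a - 4 = -4 + a$)
$R{\left(U,O \right)} = 625$ ($R{\left(U,O \right)} = \left(-21 - 4\right)^{2} = \left(-25\right)^{2} = 625$)
$-75 + R{\left(H{\left(4 \right)},-10 \right)} \left(-98\right) = -75 + 625 \left(-98\right) = -75 - 61250 = -61325$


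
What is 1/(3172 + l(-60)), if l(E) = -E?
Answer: 1/3232 ≈ 0.00030941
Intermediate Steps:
1/(3172 + l(-60)) = 1/(3172 - 1*(-60)) = 1/(3172 + 60) = 1/3232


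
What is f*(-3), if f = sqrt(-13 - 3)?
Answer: -12*I ≈ -12.0*I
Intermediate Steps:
f = 4*I (f = sqrt(-16) = 4*I ≈ 4.0*I)
f*(-3) = (4*I)*(-3) = -12*I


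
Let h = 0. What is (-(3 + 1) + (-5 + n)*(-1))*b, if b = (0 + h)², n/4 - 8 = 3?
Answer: 0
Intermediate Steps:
n = 44 (n = 32 + 4*3 = 32 + 12 = 44)
b = 0 (b = (0 + 0)² = 0² = 0)
(-(3 + 1) + (-5 + n)*(-1))*b = (-(3 + 1) + (-5 + 44)*(-1))*0 = (-1*4 + 39*(-1))*0 = (-4 - 39)*0 = -43*0 = 0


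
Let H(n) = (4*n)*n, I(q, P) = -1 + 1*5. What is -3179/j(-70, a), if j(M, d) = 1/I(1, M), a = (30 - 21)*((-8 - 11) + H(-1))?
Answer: -12716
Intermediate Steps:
I(q, P) = 4 (I(q, P) = -1 + 5 = 4)
H(n) = 4*n²
a = -135 (a = (30 - 21)*((-8 - 11) + 4*(-1)²) = 9*(-19 + 4*1) = 9*(-19 + 4) = 9*(-15) = -135)
j(M, d) = ¼ (j(M, d) = 1/4 = ¼)
-3179/j(-70, a) = -3179/¼ = -3179*4 = -12716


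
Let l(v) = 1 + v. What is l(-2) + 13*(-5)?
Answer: -66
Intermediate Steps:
l(-2) + 13*(-5) = (1 - 2) + 13*(-5) = -1 - 65 = -66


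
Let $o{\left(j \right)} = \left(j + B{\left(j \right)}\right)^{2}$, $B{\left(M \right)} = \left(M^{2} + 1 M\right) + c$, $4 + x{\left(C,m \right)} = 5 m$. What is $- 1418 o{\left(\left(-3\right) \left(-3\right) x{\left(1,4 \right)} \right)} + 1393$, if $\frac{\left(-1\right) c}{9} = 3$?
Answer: $-625159343369$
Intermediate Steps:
$c = -27$ ($c = \left(-9\right) 3 = -27$)
$x{\left(C,m \right)} = -4 + 5 m$
$B{\left(M \right)} = -27 + M + M^{2}$ ($B{\left(M \right)} = \left(M^{2} + 1 M\right) - 27 = \left(M^{2} + M\right) - 27 = \left(M + M^{2}\right) - 27 = -27 + M + M^{2}$)
$o{\left(j \right)} = \left(-27 + j^{2} + 2 j\right)^{2}$ ($o{\left(j \right)} = \left(j + \left(-27 + j + j^{2}\right)\right)^{2} = \left(-27 + j^{2} + 2 j\right)^{2}$)
$- 1418 o{\left(\left(-3\right) \left(-3\right) x{\left(1,4 \right)} \right)} + 1393 = - 1418 \left(-27 + \left(\left(-3\right) \left(-3\right) \left(-4 + 5 \cdot 4\right)\right)^{2} + 2 \left(-3\right) \left(-3\right) \left(-4 + 5 \cdot 4\right)\right)^{2} + 1393 = - 1418 \left(-27 + \left(9 \left(-4 + 20\right)\right)^{2} + 2 \cdot 9 \left(-4 + 20\right)\right)^{2} + 1393 = - 1418 \left(-27 + \left(9 \cdot 16\right)^{2} + 2 \cdot 9 \cdot 16\right)^{2} + 1393 = - 1418 \left(-27 + 144^{2} + 2 \cdot 144\right)^{2} + 1393 = - 1418 \left(-27 + 20736 + 288\right)^{2} + 1393 = - 1418 \cdot 20997^{2} + 1393 = \left(-1418\right) 440874009 + 1393 = -625159344762 + 1393 = -625159343369$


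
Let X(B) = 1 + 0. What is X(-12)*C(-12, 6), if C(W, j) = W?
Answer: -12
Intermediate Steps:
X(B) = 1
X(-12)*C(-12, 6) = 1*(-12) = -12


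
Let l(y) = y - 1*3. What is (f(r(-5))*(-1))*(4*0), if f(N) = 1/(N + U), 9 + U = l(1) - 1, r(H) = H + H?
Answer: 0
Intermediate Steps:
r(H) = 2*H
l(y) = -3 + y (l(y) = y - 3 = -3 + y)
U = -12 (U = -9 + ((-3 + 1) - 1) = -9 + (-2 - 1) = -9 - 3 = -12)
f(N) = 1/(-12 + N) (f(N) = 1/(N - 12) = 1/(-12 + N))
(f(r(-5))*(-1))*(4*0) = (-1/(-12 + 2*(-5)))*(4*0) = (-1/(-12 - 10))*0 = (-1/(-22))*0 = -1/22*(-1)*0 = (1/22)*0 = 0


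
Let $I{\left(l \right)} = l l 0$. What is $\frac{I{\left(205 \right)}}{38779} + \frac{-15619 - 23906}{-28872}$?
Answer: $\frac{13175}{9624} \approx 1.369$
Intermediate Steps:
$I{\left(l \right)} = 0$ ($I{\left(l \right)} = l^{2} \cdot 0 = 0$)
$\frac{I{\left(205 \right)}}{38779} + \frac{-15619 - 23906}{-28872} = \frac{0}{38779} + \frac{-15619 - 23906}{-28872} = 0 \cdot \frac{1}{38779} - - \frac{13175}{9624} = 0 + \frac{13175}{9624} = \frac{13175}{9624}$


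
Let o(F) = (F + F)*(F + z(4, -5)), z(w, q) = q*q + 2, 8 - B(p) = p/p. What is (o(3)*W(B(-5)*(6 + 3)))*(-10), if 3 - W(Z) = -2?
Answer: -9000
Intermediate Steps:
B(p) = 7 (B(p) = 8 - p/p = 8 - 1*1 = 8 - 1 = 7)
W(Z) = 5 (W(Z) = 3 - 1*(-2) = 3 + 2 = 5)
z(w, q) = 2 + q**2 (z(w, q) = q**2 + 2 = 2 + q**2)
o(F) = 2*F*(27 + F) (o(F) = (F + F)*(F + (2 + (-5)**2)) = (2*F)*(F + (2 + 25)) = (2*F)*(F + 27) = (2*F)*(27 + F) = 2*F*(27 + F))
(o(3)*W(B(-5)*(6 + 3)))*(-10) = ((2*3*(27 + 3))*5)*(-10) = ((2*3*30)*5)*(-10) = (180*5)*(-10) = 900*(-10) = -9000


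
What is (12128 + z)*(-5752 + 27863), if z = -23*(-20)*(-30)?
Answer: -36969592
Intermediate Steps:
z = -13800 (z = 460*(-30) = -13800)
(12128 + z)*(-5752 + 27863) = (12128 - 13800)*(-5752 + 27863) = -1672*22111 = -36969592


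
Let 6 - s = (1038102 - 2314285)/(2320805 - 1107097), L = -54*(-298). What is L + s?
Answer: 19539547567/1213708 ≈ 16099.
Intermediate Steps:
L = 16092
s = 8558431/1213708 (s = 6 - (1038102 - 2314285)/(2320805 - 1107097) = 6 - (-1276183)/1213708 = 6 - 1*(-1276183/1213708) = 6 + 1276183/1213708 = 8558431/1213708 ≈ 7.0515)
L + s = 16092 + 8558431/1213708 = 19539547567/1213708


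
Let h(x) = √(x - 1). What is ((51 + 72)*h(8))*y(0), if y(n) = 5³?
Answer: 15375*√7 ≈ 40678.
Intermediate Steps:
h(x) = √(-1 + x)
y(n) = 125
((51 + 72)*h(8))*y(0) = ((51 + 72)*√(-1 + 8))*125 = (123*√7)*125 = 15375*√7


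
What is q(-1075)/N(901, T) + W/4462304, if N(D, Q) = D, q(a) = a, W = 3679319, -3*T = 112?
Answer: -211701483/574362272 ≈ -0.36859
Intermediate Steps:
T = -112/3 (T = -⅓*112 = -112/3 ≈ -37.333)
q(-1075)/N(901, T) + W/4462304 = -1075/901 + 3679319/4462304 = -1075*1/901 + 3679319*(1/4462304) = -1075/901 + 525617/637472 = -211701483/574362272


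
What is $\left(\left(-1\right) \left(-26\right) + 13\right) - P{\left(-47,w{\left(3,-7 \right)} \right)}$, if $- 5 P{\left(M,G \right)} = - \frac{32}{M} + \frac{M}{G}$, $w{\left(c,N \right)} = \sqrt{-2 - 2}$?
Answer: $\frac{9197}{235} + \frac{47 i}{10} \approx 39.136 + 4.7 i$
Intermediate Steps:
$w{\left(c,N \right)} = 2 i$ ($w{\left(c,N \right)} = \sqrt{-4} = 2 i$)
$P{\left(M,G \right)} = \frac{32}{5 M} - \frac{M}{5 G}$ ($P{\left(M,G \right)} = - \frac{- \frac{32}{M} + \frac{M}{G}}{5} = \frac{32}{5 M} - \frac{M}{5 G}$)
$\left(\left(-1\right) \left(-26\right) + 13\right) - P{\left(-47,w{\left(3,-7 \right)} \right)} = \left(\left(-1\right) \left(-26\right) + 13\right) - \left(\frac{32}{5 \left(-47\right)} - - \frac{47}{5 \cdot 2 i}\right) = \left(26 + 13\right) - \left(\frac{32}{5} \left(- \frac{1}{47}\right) - - \frac{47 \left(- \frac{i}{2}\right)}{5}\right) = 39 - \left(- \frac{32}{235} - \frac{47 i}{10}\right) = 39 + \left(\frac{32}{235} + \frac{47 i}{10}\right) = \frac{9197}{235} + \frac{47 i}{10}$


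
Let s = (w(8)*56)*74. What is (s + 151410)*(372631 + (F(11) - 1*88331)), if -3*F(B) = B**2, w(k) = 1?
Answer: 132653184566/3 ≈ 4.4218e+10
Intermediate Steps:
F(B) = -B**2/3
s = 4144 (s = (1*56)*74 = 56*74 = 4144)
(s + 151410)*(372631 + (F(11) - 1*88331)) = (4144 + 151410)*(372631 + (-1/3*11**2 - 1*88331)) = 155554*(372631 + (-1/3*121 - 88331)) = 155554*(372631 + (-121/3 - 88331)) = 155554*(372631 - 265114/3) = 155554*(852779/3) = 132653184566/3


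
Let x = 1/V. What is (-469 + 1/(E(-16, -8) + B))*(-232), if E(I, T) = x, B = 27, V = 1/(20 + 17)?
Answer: 870435/8 ≈ 1.0880e+5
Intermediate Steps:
V = 1/37 ≈ 0.027027
x = 37 (x = 1/(1/37) = 37)
E(I, T) = 37
(-469 + 1/(E(-16, -8) + B))*(-232) = (-469 + 1/(37 + 27))*(-232) = (-469 + 1/64)*(-232) = -30015/64*(-232) = 870435/8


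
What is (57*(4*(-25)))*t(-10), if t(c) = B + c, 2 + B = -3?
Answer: 85500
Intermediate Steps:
B = -5 (B = -2 - 3 = -5)
t(c) = -5 + c
(57*(4*(-25)))*t(-10) = (57*(4*(-25)))*(-5 - 10) = (57*(-100))*(-15) = -5700*(-15) = 85500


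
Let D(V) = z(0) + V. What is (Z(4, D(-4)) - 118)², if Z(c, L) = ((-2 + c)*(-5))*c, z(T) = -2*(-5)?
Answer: 24964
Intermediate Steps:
z(T) = 10
D(V) = 10 + V
Z(c, L) = c*(10 - 5*c) (Z(c, L) = (10 - 5*c)*c = c*(10 - 5*c))
(Z(4, D(-4)) - 118)² = (5*4*(2 - 1*4) - 118)² = (5*4*(2 - 4) - 118)² = (5*4*(-2) - 118)² = (-40 - 118)² = (-158)² = 24964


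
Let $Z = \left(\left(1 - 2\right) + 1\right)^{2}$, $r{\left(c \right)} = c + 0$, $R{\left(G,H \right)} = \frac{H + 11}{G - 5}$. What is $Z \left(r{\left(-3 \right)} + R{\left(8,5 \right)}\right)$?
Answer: $0$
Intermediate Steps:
$R{\left(G,H \right)} = \frac{11 + H}{-5 + G}$
$r{\left(c \right)} = c$
$Z = 0$ ($Z = \left(\left(1 - 2\right) + 1\right)^{2} = \left(-1 + 1\right)^{2} = 0^{2} = 0$)
$Z \left(r{\left(-3 \right)} + R{\left(8,5 \right)}\right) = 0 \left(-3 + \frac{11 + 5}{-5 + 8}\right) = 0 \left(-3 + \frac{1}{3} \cdot 16\right) = 0 \left(-3 + \frac{16}{3}\right) = 0 \cdot \frac{7}{3} = 0$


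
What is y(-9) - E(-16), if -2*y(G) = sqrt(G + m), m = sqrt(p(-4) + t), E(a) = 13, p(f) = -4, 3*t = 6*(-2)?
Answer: -13 - sqrt(-9 + 2*I*sqrt(2))/2 ≈ -13.233 - 1.518*I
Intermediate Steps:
t = -4 (t = (6*(-2))/3 = (1/3)*(-12) = -4)
m = 2*I*sqrt(2) (m = sqrt(-4 - 4) = sqrt(-8) = 2*I*sqrt(2) ≈ 2.8284*I)
y(G) = -sqrt(G + 2*I*sqrt(2))/2
y(-9) - E(-16) = -sqrt(-9 + 2*I*sqrt(2))/2 - 1*13 = -sqrt(-9 + 2*I*sqrt(2))/2 - 13 = -13 - sqrt(-9 + 2*I*sqrt(2))/2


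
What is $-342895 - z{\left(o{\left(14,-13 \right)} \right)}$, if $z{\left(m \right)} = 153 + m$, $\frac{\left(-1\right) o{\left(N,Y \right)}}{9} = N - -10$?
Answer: $-342832$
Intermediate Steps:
$o{\left(N,Y \right)} = -90 - 9 N$ ($o{\left(N,Y \right)} = - 9 \left(N - -10\right) = - 9 \left(N + 10\right) = - 9 \left(10 + N\right) = -90 - 9 N$)
$-342895 - z{\left(o{\left(14,-13 \right)} \right)} = -342895 - \left(153 - 216\right) = -342895 - -63 = -342895 + 63 = -342832$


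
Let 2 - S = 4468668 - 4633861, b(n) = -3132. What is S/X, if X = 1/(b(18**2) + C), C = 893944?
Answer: 147157688340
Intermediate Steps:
S = 165195 (S = 2 - (4468668 - 4633861) = 2 - 1*(-165193) = 2 + 165193 = 165195)
X = 1/890812 (X = 1/(-3132 + 893944) = 1/890812 ≈ 1.1226e-6)
S/X = 165195/(1/890812) = 165195*890812 = 147157688340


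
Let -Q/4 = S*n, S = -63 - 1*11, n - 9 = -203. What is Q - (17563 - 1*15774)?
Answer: -59213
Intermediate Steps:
n = -194 (n = 9 - 203 = -194)
S = -74 (S = -63 - 11 = -74)
Q = -57424 (Q = -(-296)*(-194) = -4*14356 = -57424)
Q - (17563 - 1*15774) = -57424 - (17563 - 1*15774) = -57424 - (17563 - 15774) = -57424 - 1*1789 = -57424 - 1789 = -59213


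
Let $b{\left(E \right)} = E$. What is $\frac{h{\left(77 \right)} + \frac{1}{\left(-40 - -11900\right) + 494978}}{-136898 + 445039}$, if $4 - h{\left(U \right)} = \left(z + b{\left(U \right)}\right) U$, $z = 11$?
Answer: $- \frac{3432306935}{156177568158} \approx -0.021977$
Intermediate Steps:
$h{\left(U \right)} = 4 - U \left(11 + U\right)$ ($h{\left(U \right)} = 4 - \left(11 + U\right) U = 4 - U \left(11 + U\right)$)
$\frac{h{\left(77 \right)} + \frac{1}{\left(-40 - -11900\right) + 494978}}{-136898 + 445039} = \frac{\left(4 - 77^{2} - 847\right) + \frac{1}{\left(-40 - -11900\right) + 494978}}{-136898 + 445039} = \frac{\left(4 - 5929 - 847\right) + \frac{1}{\left(-40 + 11900\right) + 494978}}{308141} = \left(\left(4 - 5929 - 847\right) + \frac{1}{11860 + 494978}\right) \frac{1}{308141} = \left(-6772 + \frac{1}{506838}\right) \frac{1}{308141} = \left(- \frac{3432306935}{506838}\right) \frac{1}{308141} = - \frac{3432306935}{156177568158}$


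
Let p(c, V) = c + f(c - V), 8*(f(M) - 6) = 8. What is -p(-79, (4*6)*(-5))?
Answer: 72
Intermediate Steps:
f(M) = 7 (f(M) = 6 + (⅛)*8 = 6 + 1 = 7)
p(c, V) = 7 + c (p(c, V) = c + 7 = 7 + c)
-p(-79, (4*6)*(-5)) = -(7 - 79) = -1*(-72) = 72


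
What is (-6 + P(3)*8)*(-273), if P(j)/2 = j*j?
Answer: -37674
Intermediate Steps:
P(j) = 2*j² (P(j) = 2*(j*j) = 2*j²)
(-6 + P(3)*8)*(-273) = (-6 + (2*3²)*8)*(-273) = (-6 + (2*9)*8)*(-273) = (-6 + 18*8)*(-273) = (-6 + 144)*(-273) = 138*(-273) = -37674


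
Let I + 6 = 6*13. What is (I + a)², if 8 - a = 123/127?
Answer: 100741369/16129 ≈ 6246.0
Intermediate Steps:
I = 72 (I = -6 + 6*13 = -6 + 78 = 72)
a = 893/127 (a = 8 - 123/127 = 893/127 ≈ 7.0315)
(I + a)² = (72 + 893/127)² = (10037/127)² = 100741369/16129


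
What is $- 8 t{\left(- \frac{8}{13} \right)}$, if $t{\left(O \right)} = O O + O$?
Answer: $\frac{320}{169} \approx 1.8935$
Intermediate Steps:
$t{\left(O \right)} = O + O^{2}$ ($t{\left(O \right)} = O^{2} + O = O + O^{2}$)
$- 8 t{\left(- \frac{8}{13} \right)} = - 8 - \frac{8}{13} \left(1 - \frac{8}{13}\right) = - 8 \left(-8\right) \frac{1}{13} \left(1 - \frac{8}{13}\right) = - 8 \left(- \frac{8 \left(1 - \frac{8}{13}\right)}{13}\right) = - 8 \left(\left(- \frac{8}{13}\right) \frac{5}{13}\right) = - \frac{8 \left(-40\right)}{169} = \left(-1\right) \left(- \frac{320}{169}\right) = \frac{320}{169}$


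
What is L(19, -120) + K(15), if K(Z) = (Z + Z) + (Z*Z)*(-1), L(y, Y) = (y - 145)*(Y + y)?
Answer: 12531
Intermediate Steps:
L(y, Y) = (-145 + y)*(Y + y)
K(Z) = -Z**2 + 2*Z (K(Z) = 2*Z + Z**2*(-1) = 2*Z - Z**2 = -Z**2 + 2*Z)
L(19, -120) + K(15) = (19**2 - 145*(-120) - 145*19 - 120*19) + 15*(2 - 1*15) = (361 + 17400 - 2755 - 2280) + 15*(2 - 15) = 12726 + 15*(-13) = 12726 - 195 = 12531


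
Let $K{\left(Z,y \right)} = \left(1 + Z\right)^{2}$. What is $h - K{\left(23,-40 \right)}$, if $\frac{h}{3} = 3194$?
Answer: $9006$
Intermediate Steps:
$h = 9582$ ($h = 3 \cdot 3194 = 9582$)
$h - K{\left(23,-40 \right)} = 9582 - \left(1 + 23\right)^{2} = 9582 - 24^{2} = 9582 - 576 = 9006$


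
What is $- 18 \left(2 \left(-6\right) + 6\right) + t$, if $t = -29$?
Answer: $79$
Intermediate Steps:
$- 18 \left(2 \left(-6\right) + 6\right) + t = - 18 \left(2 \left(-6\right) + 6\right) - 29 = - 18 \left(-12 + 6\right) - 29 = \left(-18\right) \left(-6\right) - 29 = 108 - 29 = 79$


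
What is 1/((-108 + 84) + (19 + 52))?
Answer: 1/47 ≈ 0.021277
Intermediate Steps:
1/((-108 + 84) + (19 + 52)) = 1/(-24 + 71) = 1/47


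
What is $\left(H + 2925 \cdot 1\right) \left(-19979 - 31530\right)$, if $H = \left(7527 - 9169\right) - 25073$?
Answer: $1225399110$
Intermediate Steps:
$H = -26715$ ($H = \left(7527 - 9169\right) - 25073 = -1642 - 25073 = -26715$)
$\left(H + 2925 \cdot 1\right) \left(-19979 - 31530\right) = \left(-26715 + 2925 \cdot 1\right) \left(-19979 - 31530\right) = \left(-26715 + 2925\right) \left(-51509\right) = \left(-23790\right) \left(-51509\right) = 1225399110$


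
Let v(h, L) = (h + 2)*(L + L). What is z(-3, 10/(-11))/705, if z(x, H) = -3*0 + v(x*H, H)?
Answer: -208/17061 ≈ -0.012192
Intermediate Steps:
v(h, L) = 2*L*(2 + h) (v(h, L) = (2 + h)*(2*L) = 2*L*(2 + h))
z(x, H) = 2*H*(2 + H*x) (z(x, H) = -3*0 + 2*H*(2 + x*H) = 0 + 2*H*(2 + H*x) = 2*H*(2 + H*x))
z(-3, 10/(-11))/705 = (2*(10/(-11))*(2 + (10/(-11))*(-3)))/705 = (2*(10*(-1/11))*(2 + (10*(-1/11))*(-3)))*(1/705) = (2*(-10/11)*(2 - 10/11*(-3)))*(1/705) = (2*(-10/11)*(2 + 30/11))*(1/705) = (2*(-10/11)*(52/11))*(1/705) = -1040/121*1/705 = -208/17061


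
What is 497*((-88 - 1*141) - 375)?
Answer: -300188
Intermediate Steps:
497*((-88 - 1*141) - 375) = 497*((-88 - 141) - 375) = 497*(-229 - 375) = 497*(-604) = -300188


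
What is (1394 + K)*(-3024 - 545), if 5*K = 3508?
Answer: -37395982/5 ≈ -7.4792e+6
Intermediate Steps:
K = 3508/5 (K = (1/5)*3508 = 3508/5 ≈ 701.60)
(1394 + K)*(-3024 - 545) = (1394 + 3508/5)*(-3024 - 545) = (10478/5)*(-3569) = -37395982/5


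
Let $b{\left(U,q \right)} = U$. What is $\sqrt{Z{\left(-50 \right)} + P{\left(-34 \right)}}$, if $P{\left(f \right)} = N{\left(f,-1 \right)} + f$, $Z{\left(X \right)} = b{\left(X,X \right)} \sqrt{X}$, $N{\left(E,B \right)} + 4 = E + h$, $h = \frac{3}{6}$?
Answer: $\frac{\sqrt{-286 - 1000 i \sqrt{2}}}{2} \approx 12.025 - 14.701 i$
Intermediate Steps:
$h = \frac{1}{2}$ ($h = 3 \cdot \frac{1}{6} = \frac{1}{2} \approx 0.5$)
$N{\left(E,B \right)} = - \frac{7}{2} + E$ ($N{\left(E,B \right)} = -4 + \left(E + \frac{1}{2}\right) = -4 + \left(\frac{1}{2} + E\right) = - \frac{7}{2} + E$)
$Z{\left(X \right)} = X^{\frac{3}{2}}$ ($Z{\left(X \right)} = X \sqrt{X} = X^{\frac{3}{2}}$)
$P{\left(f \right)} = - \frac{7}{2} + 2 f$ ($P{\left(f \right)} = \left(- \frac{7}{2} + f\right) + f = - \frac{7}{2} + 2 f$)
$\sqrt{Z{\left(-50 \right)} + P{\left(-34 \right)}} = \sqrt{\left(-50\right)^{\frac{3}{2}} + \left(- \frac{7}{2} + 2 \left(-34\right)\right)} = \sqrt{- 250 i \sqrt{2} - \frac{143}{2}} = \sqrt{- \frac{143}{2} - 250 i \sqrt{2}}$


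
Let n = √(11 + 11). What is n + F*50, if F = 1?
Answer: 50 + √22 ≈ 54.690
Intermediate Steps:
n = √22 ≈ 4.6904
n + F*50 = √22 + 1*50 = √22 + 50 = 50 + √22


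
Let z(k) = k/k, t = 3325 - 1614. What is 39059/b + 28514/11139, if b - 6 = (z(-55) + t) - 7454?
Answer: -90507299/21297768 ≈ -4.2496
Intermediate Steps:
t = 1711
z(k) = 1
b = -5736 (b = 6 + ((1 + 1711) - 7454) = 6 + (1712 - 7454) = 6 - 5742 = -5736)
39059/b + 28514/11139 = 39059/(-5736) + 28514/11139 = 39059*(-1/5736) + 28514*(1/11139) = -39059/5736 + 28514/11139 = -90507299/21297768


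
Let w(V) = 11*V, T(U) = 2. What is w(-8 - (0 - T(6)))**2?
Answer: 4356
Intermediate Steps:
w(-8 - (0 - T(6)))**2 = (11*(-8 - (0 - 1*2)))**2 = (11*(-8 - (0 - 2)))**2 = (11*(-8 - 1*(-2)))**2 = (11*(-8 + 2))**2 = (11*(-6))**2 = (-66)**2 = 4356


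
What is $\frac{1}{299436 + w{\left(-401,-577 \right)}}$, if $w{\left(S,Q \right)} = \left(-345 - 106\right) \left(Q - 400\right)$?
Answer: $\frac{1}{740063} \approx 1.3512 \cdot 10^{-6}$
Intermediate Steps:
$w{\left(S,Q \right)} = 180400 - 451 Q$ ($w{\left(S,Q \right)} = - 451 \left(-400 + Q\right) = 180400 - 451 Q$)
$\frac{1}{299436 + w{\left(-401,-577 \right)}} = \frac{1}{299436 + \left(180400 - -260227\right)} = \frac{1}{299436 + \left(180400 + 260227\right)} = \frac{1}{299436 + 440627} = \frac{1}{740063}$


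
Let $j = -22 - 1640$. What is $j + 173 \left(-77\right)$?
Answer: $-14983$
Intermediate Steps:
$j = -1662$ ($j = -22 - 1640 = -1662$)
$j + 173 \left(-77\right) = -1662 + 173 \left(-77\right) = -1662 - 13321 = -14983$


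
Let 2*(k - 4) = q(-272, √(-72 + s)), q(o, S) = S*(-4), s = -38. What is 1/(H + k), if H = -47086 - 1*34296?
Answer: I/(2*(√110 - 40689*I)) ≈ -1.2288e-5 + 3.1675e-9*I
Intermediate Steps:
q(o, S) = -4*S
k = 4 - 2*I*√110 (k = 4 + (-4*√(-72 - 38))/2 = 4 + (-4*I*√110)/2 = 4 - 2*I*√110 ≈ 4.0 - 20.976*I)
H = -81382 (H = -47086 - 34296 = -81382)
1/(H + k) = 1/(-81382 + (4 - 2*I*√110)) = 1/(-81378 - 2*I*√110)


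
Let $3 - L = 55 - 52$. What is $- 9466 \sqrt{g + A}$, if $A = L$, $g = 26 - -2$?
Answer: $- 18932 \sqrt{7} \approx -50089.0$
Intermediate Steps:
$g = 28$ ($g = 26 + 2 = 28$)
$L = 0$ ($L = 3 - \left(55 - 52\right) = 3 - 3 = 0$)
$A = 0$
$- 9466 \sqrt{g + A} = - 9466 \sqrt{28 + 0} = - 9466 \sqrt{28} = - 9466 \cdot 2 \sqrt{7} = - 18932 \sqrt{7}$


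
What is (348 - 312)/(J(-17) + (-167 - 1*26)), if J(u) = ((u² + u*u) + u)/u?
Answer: -18/113 ≈ -0.15929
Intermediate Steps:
J(u) = (u + 2*u²)/u (J(u) = ((u² + u²) + u)/u = (2*u² + u)/u = (u + 2*u²)/u)
(348 - 312)/(J(-17) + (-167 - 1*26)) = (348 - 312)/((1 + 2*(-17)) + (-167 - 1*26)) = 36/((1 - 34) + (-167 - 26)) = 36/(-33 - 193) = 36/(-226) = 36*(-1/226) = -18/113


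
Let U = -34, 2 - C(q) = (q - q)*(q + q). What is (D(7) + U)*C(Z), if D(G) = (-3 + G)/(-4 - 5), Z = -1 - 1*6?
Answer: -620/9 ≈ -68.889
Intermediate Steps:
Z = -7 (Z = -1 - 6 = -7)
C(q) = 2 (C(q) = 2 - (q - q)*(q + q) = 2 - 0*2*q = 2 - 1*0 = 2 + 0 = 2)
D(G) = ⅓ - G/9 (D(G) = (-3 + G)/(-9) = (-3 + G)*(-⅑) = ⅓ - G/9)
(D(7) + U)*C(Z) = ((⅓ - ⅑*7) - 34)*2 = ((⅓ - 7/9) - 34)*2 = (-4/9 - 34)*2 = -310/9*2 = -620/9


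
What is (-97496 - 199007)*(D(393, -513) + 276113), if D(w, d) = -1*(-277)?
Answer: -81950464170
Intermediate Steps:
D(w, d) = 277
(-97496 - 199007)*(D(393, -513) + 276113) = (-97496 - 199007)*(277 + 276113) = -296503*276390 = -81950464170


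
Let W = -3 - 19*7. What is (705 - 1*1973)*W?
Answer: 172448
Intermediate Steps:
W = -136 (W = -3 - 133 = -136)
(705 - 1*1973)*W = (705 - 1*1973)*(-136) = (705 - 1973)*(-136) = -1268*(-136) = 172448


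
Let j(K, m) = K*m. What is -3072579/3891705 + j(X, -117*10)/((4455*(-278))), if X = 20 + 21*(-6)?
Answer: -15881509703/17851250835 ≈ -0.88966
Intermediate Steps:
X = -106 (X = 20 - 126 = -106)
-3072579/3891705 + j(X, -117*10)/((4455*(-278))) = -3072579/3891705 + (-(-12402)*10)/((4455*(-278))) = -3072579*1/3891705 - 106*(-1170)/(-1238490) = -1024193/1297235 + 124020*(-1/1238490) = -1024193/1297235 - 1378/13761 = -15881509703/17851250835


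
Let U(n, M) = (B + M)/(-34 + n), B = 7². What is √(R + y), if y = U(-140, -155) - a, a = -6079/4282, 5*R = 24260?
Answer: √673649800044258/372534 ≈ 69.671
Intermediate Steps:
R = 4852 (R = (⅕)*24260 = 4852)
B = 49
a = -6079/4282 (a = -6079*1/4282 = -6079/4282 ≈ -1.4197)
U(n, M) = (49 + M)/(-34 + n)
y = 755819/372534 (y = (49 - 155)/(-34 - 140) - 1*(-6079/4282) = -106/(-174) + 6079/4282 = -1/174*(-106) + 6079/4282 = 53/87 + 6079/4282 = 755819/372534 ≈ 2.0289)
√(R + y) = √(4852 + 755819/372534) = √(1808290787/372534) = √673649800044258/372534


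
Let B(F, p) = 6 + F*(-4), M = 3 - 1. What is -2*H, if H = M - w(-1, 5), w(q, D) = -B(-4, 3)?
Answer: -48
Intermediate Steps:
M = 2
B(F, p) = 6 - 4*F
w(q, D) = -22 (w(q, D) = -(6 - 4*(-4)) = -(6 + 16) = -1*22 = -22)
H = 24 (H = 2 - 1*(-22) = 2 + 22 = 24)
-2*H = -2*24 = -48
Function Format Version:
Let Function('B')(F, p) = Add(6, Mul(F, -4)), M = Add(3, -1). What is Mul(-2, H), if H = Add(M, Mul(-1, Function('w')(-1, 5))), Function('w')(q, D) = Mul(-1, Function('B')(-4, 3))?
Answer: -48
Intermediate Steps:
M = 2
Function('B')(F, p) = Add(6, Mul(-4, F))
Function('w')(q, D) = -22 (Function('w')(q, D) = Mul(-1, Add(6, Mul(-4, -4))) = Mul(-1, Add(6, 16)) = Mul(-1, 22) = -22)
H = 24 (H = Add(2, Mul(-1, -22)) = Add(2, 22) = 24)
Mul(-2, H) = Mul(-2, 24) = -48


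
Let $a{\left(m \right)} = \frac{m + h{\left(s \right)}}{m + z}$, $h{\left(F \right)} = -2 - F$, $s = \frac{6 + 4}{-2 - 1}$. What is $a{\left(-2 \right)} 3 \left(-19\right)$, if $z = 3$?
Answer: $38$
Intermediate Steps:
$s = - \frac{10}{3}$ ($s = \frac{10}{-3} = 10 \left(- \frac{1}{3}\right) = - \frac{10}{3} \approx -3.3333$)
$a{\left(m \right)} = \frac{\frac{4}{3} + m}{3 + m}$ ($a{\left(m \right)} = \frac{m - - \frac{4}{3}}{m + 3} = \frac{m + \left(-2 + \frac{10}{3}\right)}{3 + m} = \frac{m + \frac{4}{3}}{3 + m} = \frac{\frac{4}{3} + m}{3 + m}$)
$a{\left(-2 \right)} 3 \left(-19\right) = \frac{\frac{4}{3} - 2}{3 - 2} \cdot 3 \left(-19\right) = 1^{-1} \left(- \frac{2}{3}\right) 3 \left(-19\right) = 1 \left(- \frac{2}{3}\right) 3 \left(-19\right) = \left(- \frac{2}{3}\right) 3 \left(-19\right) = \left(-2\right) \left(-19\right) = 38$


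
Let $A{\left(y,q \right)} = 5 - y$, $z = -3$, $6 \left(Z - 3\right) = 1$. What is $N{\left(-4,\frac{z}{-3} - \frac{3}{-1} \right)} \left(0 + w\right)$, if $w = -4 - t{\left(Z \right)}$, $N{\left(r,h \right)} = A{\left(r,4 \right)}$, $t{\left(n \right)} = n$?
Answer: $- \frac{129}{2} \approx -64.5$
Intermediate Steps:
$Z = \frac{19}{6}$ ($Z = 3 + \frac{1}{6} \cdot 1 = 3 + \frac{1}{6} = \frac{19}{6} \approx 3.1667$)
$N{\left(r,h \right)} = 5 - r$
$w = - \frac{43}{6}$ ($w = -4 - \frac{19}{6} = - \frac{43}{6} \approx -7.1667$)
$N{\left(-4,\frac{z}{-3} - \frac{3}{-1} \right)} \left(0 + w\right) = \left(5 - -4\right) \left(0 - \frac{43}{6}\right) = \left(5 + 4\right) \left(- \frac{43}{6}\right) = 9 \left(- \frac{43}{6}\right) = - \frac{129}{2}$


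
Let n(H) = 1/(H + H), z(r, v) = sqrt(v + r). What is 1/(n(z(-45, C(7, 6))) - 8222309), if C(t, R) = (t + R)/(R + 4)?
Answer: -7186298066/59087963264754399 + I*sqrt(4370)/59087963264754399 ≈ -1.2162e-7 + 1.1188e-15*I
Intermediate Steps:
C(t, R) = (R + t)/(4 + R)
z(r, v) = sqrt(r + v)
n(H) = 1/(2*H)
1/(n(z(-45, C(7, 6))) - 8222309) = 1/(1/(2*(sqrt(-45 + (6 + 7)/(4 + 6)))) - 8222309) = 1/(1/(2*(sqrt(-45 + 13/10))) - 8222309) = 1/(1/(2*(sqrt(-437/10))) - 8222309) = 1/(1/(2*((I*sqrt(4370)/10))) - 8222309) = 1/((-I*sqrt(4370)/437)/2 - 8222309) = 1/(-I*sqrt(4370)/874 - 8222309) = 1/(-8222309 - I*sqrt(4370)/874)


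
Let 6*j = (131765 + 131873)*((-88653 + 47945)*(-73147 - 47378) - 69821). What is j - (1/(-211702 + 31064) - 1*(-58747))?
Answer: 116825555386278959083/541914 ≈ 2.1558e+14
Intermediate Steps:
j = 646738534627901/3 (j = ((131765 + 131873)*((-88653 + 47945)*(-73147 - 47378) - 69821))/6 = (263638*(-40708*(-120525) - 69821))/6 = (263638*(4906331700 - 69821))/6 = (263638*4906261879)/6 = (⅙)*1293477069255802 = 646738534627901/3 ≈ 2.1558e+14)
j - (1/(-211702 + 31064) - 1*(-58747)) = 646738534627901/3 - (1/(-211702 + 31064) - 1*(-58747)) = 646738534627901/3 - (1/(-180638) + 58747) = 646738534627901/3 - (-1/180638 + 58747) = 646738534627901/3 - 1*10611940585/180638 = 646738534627901/3 - 10611940585/180638 = 116825555386278959083/541914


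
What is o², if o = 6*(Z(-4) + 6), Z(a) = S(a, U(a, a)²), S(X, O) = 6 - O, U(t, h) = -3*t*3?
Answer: 59351616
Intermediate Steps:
U(t, h) = -9*t
Z(a) = 6 - 81*a² (Z(a) = 6 - (-9*a)² = 6 - 81*a²)
o = -7704 (o = 6*((6 - 81*(-4)²) + 6) = 6*((6 - 81*16) + 6) = 6*((6 - 1296) + 6) = 6*(-1290 + 6) = 6*(-1284) = -7704)
o² = (-7704)² = 59351616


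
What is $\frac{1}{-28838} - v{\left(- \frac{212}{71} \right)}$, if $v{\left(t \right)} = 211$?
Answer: $- \frac{6084819}{28838} \approx -211.0$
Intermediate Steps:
$\frac{1}{-28838} - v{\left(- \frac{212}{71} \right)} = \frac{1}{-28838} - 211 = - \frac{1}{28838} - 211 = - \frac{6084819}{28838}$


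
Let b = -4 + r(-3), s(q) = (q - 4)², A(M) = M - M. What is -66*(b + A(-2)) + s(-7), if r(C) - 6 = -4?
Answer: 253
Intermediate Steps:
r(C) = 2 (r(C) = 6 - 4 = 2)
A(M) = 0
s(q) = (-4 + q)²
b = -2 (b = -4 + 2 = -2)
-66*(b + A(-2)) + s(-7) = -66*(-2 + 0) + (-4 - 7)² = -66*(-2) + (-11)² = 132 + 121 = 253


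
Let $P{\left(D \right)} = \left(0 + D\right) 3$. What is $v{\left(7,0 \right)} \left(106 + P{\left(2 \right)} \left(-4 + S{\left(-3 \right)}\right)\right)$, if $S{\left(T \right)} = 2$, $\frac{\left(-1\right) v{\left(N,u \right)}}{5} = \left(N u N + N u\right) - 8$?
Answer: $3760$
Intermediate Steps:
$v{\left(N,u \right)} = 40 - 5 N u - 5 u N^{2}$ ($v{\left(N,u \right)} = - 5 \left(\left(N u N + N u\right) - 8\right) = - 5 \left(\left(u N^{2} + N u\right) - 8\right) = - 5 \left(\left(N u + u N^{2}\right) - 8\right) = - 5 \left(-8 + N u + u N^{2}\right) = 40 - 5 N u - 5 u N^{2}$)
$P{\left(D \right)} = 3 D$ ($P{\left(D \right)} = D 3 = 3 D$)
$v{\left(7,0 \right)} \left(106 + P{\left(2 \right)} \left(-4 + S{\left(-3 \right)}\right)\right) = \left(40 - 35 \cdot 0 - 0 \cdot 7^{2}\right) \left(106 + 3 \cdot 2 \left(-4 + 2\right)\right) = \left(40 + 0 - 0 \cdot 49\right) \left(106 + 6 \left(-2\right)\right) = \left(40 + 0 + 0\right) \left(106 - 12\right) = 40 \cdot 94 = 3760$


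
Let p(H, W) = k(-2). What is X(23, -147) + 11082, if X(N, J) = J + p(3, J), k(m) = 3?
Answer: 10938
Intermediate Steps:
p(H, W) = 3
X(N, J) = 3 + J (X(N, J) = J + 3 = 3 + J)
X(23, -147) + 11082 = (3 - 147) + 11082 = -144 + 11082 = 10938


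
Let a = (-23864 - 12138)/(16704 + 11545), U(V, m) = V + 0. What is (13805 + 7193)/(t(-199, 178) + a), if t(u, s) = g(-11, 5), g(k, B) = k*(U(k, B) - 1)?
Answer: 296586251/1846433 ≈ 160.63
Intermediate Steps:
U(V, m) = V
a = -36002/28249 ≈ -1.2745
g(k, B) = k*(-1 + k) (g(k, B) = k*(k - 1) = k*(-1 + k))
t(u, s) = 132 (t(u, s) = -11*(-1 - 11) = -11*(-12) = 132)
(13805 + 7193)/(t(-199, 178) + a) = (13805 + 7193)/(132 - 36002/28249) = 20998/(3692866/28249) = 20998*(28249/3692866) = 296586251/1846433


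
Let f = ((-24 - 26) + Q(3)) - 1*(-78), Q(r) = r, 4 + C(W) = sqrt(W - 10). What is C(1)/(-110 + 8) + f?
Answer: 1583/51 - I/34 ≈ 31.039 - 0.029412*I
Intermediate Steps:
C(W) = -4 + sqrt(-10 + W) (C(W) = -4 + sqrt(W - 10) = -4 + sqrt(-10 + W))
f = 31 (f = ((-24 - 26) + 3) - 1*(-78) = (-50 + 3) + 78 = -47 + 78 = 31)
C(1)/(-110 + 8) + f = (-4 + sqrt(-10 + 1))/(-110 + 8) + 31 = (-4 + sqrt(-9))/(-102) + 31 = -(-4 + 3*I)/102 + 31 = (2/51 - I/34) + 31 = 1583/51 - I/34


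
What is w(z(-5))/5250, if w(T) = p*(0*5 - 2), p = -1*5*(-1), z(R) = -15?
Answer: -1/525 ≈ -0.0019048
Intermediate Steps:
p = 5 (p = -5*(-1) = 5)
w(T) = -10 (w(T) = 5*(0*5 - 2) = 5*(0 - 2) = 5*(-2) = -10)
w(z(-5))/5250 = -10/5250 = -10*1/5250 = -1/525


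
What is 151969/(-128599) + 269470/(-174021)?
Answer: -61099369879/22378926579 ≈ -2.7302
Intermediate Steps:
151969/(-128599) + 269470/(-174021) = 151969*(-1/128599) + 269470*(-1/174021) = -151969/128599 - 269470/174021 = -61099369879/22378926579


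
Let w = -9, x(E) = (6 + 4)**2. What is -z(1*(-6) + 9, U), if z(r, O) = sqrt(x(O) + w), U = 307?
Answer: -sqrt(91) ≈ -9.5394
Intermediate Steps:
x(E) = 100 (x(E) = 10**2 = 100)
z(r, O) = sqrt(91) (z(r, O) = sqrt(100 - 9) = sqrt(91))
-z(1*(-6) + 9, U) = -sqrt(91)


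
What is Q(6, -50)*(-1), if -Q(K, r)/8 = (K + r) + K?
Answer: -304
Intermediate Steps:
Q(K, r) = -16*K - 8*r (Q(K, r) = -8*((K + r) + K) = -8*(r + 2*K) = -16*K - 8*r)
Q(6, -50)*(-1) = (-16*6 - 8*(-50))*(-1) = (-96 + 400)*(-1) = 304*(-1) = -304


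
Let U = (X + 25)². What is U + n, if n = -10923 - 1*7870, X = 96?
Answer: -4152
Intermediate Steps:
U = 14641 (U = (96 + 25)² = 121² = 14641)
n = -18793 (n = -10923 - 7870 = -18793)
U + n = 14641 - 18793 = -4152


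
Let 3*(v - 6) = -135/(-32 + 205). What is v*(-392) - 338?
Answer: -447730/173 ≈ -2588.0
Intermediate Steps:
v = 993/173 (v = 6 + (-135/(-32 + 205))/3 = 6 + (-135/173)/3 = 6 + (-135*1/173)/3 = 6 + (⅓)*(-135/173) = 6 - 45/173 = 993/173 ≈ 5.7399)
v*(-392) - 338 = (993/173)*(-392) - 338 = -389256/173 - 338 = -447730/173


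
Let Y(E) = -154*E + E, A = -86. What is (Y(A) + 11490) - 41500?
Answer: -16852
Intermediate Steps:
Y(E) = -153*E
(Y(A) + 11490) - 41500 = (-153*(-86) + 11490) - 41500 = (13158 + 11490) - 41500 = 24648 - 41500 = -16852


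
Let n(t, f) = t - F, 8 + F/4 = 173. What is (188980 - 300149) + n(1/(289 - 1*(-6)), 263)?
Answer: -32989554/295 ≈ -1.1183e+5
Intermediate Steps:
F = 660 (F = -32 + 4*173 = -32 + 692 = 660)
n(t, f) = -660 + t (n(t, f) = t - 1*660 = t - 660 = -660 + t)
(188980 - 300149) + n(1/(289 - 1*(-6)), 263) = (188980 - 300149) + (-660 + 1/(289 - 1*(-6))) = -111169 + (-660 + 1/(289 + 6)) = -111169 + (-660 + 1/295) = -111169 - 194699/295 = -32989554/295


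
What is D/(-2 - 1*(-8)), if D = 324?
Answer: 54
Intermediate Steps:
D/(-2 - 1*(-8)) = 324/(-2 - 1*(-8)) = 324/(-2 + 8) = 324/6 = (⅙)*324 = 54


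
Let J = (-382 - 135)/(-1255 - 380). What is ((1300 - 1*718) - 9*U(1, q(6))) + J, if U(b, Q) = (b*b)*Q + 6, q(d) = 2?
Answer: 834367/1635 ≈ 510.32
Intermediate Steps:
J = 517/1635 (J = -517/(-1635) = -517*(-1/1635) = 517/1635 ≈ 0.31621)
U(b, Q) = 6 + Q*b² (U(b, Q) = b²*Q + 6 = Q*b² + 6 = 6 + Q*b²)
((1300 - 1*718) - 9*U(1, q(6))) + J = ((1300 - 1*718) - 9*(6 + 2*1²)) + 517/1635 = ((1300 - 718) - 9*(6 + 2*1)) + 517/1635 = (582 - 9*(6 + 2)) + 517/1635 = (582 - 9*8) + 517/1635 = (582 - 72) + 517/1635 = 510 + 517/1635 = 834367/1635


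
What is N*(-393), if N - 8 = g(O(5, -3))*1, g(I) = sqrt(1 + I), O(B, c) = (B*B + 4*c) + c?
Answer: -3144 - 393*sqrt(11) ≈ -4447.4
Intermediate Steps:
O(B, c) = B**2 + 5*c (O(B, c) = (B**2 + 4*c) + c = B**2 + 5*c)
N = 8 + sqrt(11) (N = 8 + sqrt(1 + (5**2 + 5*(-3)))*1 = 8 + sqrt(1 + (25 - 15))*1 = 8 + sqrt(1 + 10)*1 = 8 + sqrt(11)*1 = 8 + sqrt(11) ≈ 11.317)
N*(-393) = (8 + sqrt(11))*(-393) = -3144 - 393*sqrt(11)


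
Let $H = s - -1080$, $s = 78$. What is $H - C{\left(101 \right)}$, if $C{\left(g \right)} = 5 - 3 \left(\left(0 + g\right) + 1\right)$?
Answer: $1459$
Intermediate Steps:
$H = 1158$ ($H = 78 - -1080 = 78 + 1080 = 1158$)
$C{\left(g \right)} = 2 - 3 g$ ($C{\left(g \right)} = 5 - 3 \left(g + 1\right) = 5 - 3 \left(1 + g\right) = 5 - \left(3 + 3 g\right) = 2 - 3 g$)
$H - C{\left(101 \right)} = 1158 - \left(2 - 303\right) = 1158 - -301 = 1158 + 301 = 1459$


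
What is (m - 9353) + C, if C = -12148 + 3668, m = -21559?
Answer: -39392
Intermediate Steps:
C = -8480
(m - 9353) + C = (-21559 - 9353) - 8480 = -30912 - 8480 = -39392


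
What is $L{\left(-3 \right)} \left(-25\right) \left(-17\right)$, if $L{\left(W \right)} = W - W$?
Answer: $0$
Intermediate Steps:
$L{\left(W \right)} = 0$
$L{\left(-3 \right)} \left(-25\right) \left(-17\right) = 0 \left(-25\right) \left(-17\right) = 0 \left(-17\right) = 0$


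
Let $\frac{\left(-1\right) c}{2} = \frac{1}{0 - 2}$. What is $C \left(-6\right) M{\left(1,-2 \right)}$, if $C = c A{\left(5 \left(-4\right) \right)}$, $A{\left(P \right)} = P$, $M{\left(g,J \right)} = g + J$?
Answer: $-120$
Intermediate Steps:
$M{\left(g,J \right)} = J + g$
$c = 1$ ($c = - \frac{2}{0 - 2} = - \frac{2}{-2} = \left(-2\right) \left(- \frac{1}{2}\right) = 1$)
$C = -20$ ($C = 1 \cdot 5 \left(-4\right) = 1 \left(-20\right) = -20$)
$C \left(-6\right) M{\left(1,-2 \right)} = \left(-20\right) \left(-6\right) \left(-2 + 1\right) = 120 \left(-1\right) = -120$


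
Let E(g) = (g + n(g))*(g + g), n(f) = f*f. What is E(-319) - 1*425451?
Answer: -65145447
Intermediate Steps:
n(f) = f²
E(g) = 2*g*(g + g²) (E(g) = (g + g²)*(g + g) = (g + g²)*(2*g) = 2*g*(g + g²))
E(-319) - 1*425451 = 2*(-319)²*(1 - 319) - 1*425451 = 2*101761*(-318) - 425451 = -64719996 - 425451 = -65145447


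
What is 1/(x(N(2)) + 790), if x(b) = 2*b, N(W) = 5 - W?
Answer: 1/796 ≈ 0.0012563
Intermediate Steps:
1/(x(N(2)) + 790) = 1/(2*(5 - 1*2) + 790) = 1/(2*(5 - 2) + 790) = 1/(2*3 + 790) = 1/(6 + 790) = 1/796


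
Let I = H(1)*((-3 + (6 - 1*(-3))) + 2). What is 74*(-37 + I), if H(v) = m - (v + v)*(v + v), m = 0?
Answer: -5106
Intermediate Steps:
H(v) = -4*v**2 (H(v) = 0 - (v + v)*(v + v) = 0 - 2*v*2*v = 0 - 4*v**2 = -4*v**2)
I = -32 (I = (-4*1**2)*((-3 + (6 - 1*(-3))) + 2) = (-4*1)*((-3 + (6 + 3)) + 2) = -4*((-3 + 9) + 2) = -4*(6 + 2) = -4*8 = -32)
74*(-37 + I) = 74*(-37 - 32) = 74*(-69) = -5106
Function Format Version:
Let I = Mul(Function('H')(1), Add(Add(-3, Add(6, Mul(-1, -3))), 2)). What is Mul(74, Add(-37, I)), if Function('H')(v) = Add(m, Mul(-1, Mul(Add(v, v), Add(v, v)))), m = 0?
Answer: -5106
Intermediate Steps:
Function('H')(v) = Mul(-4, Pow(v, 2)) (Function('H')(v) = Add(0, Mul(-1, Mul(Add(v, v), Add(v, v)))) = Add(0, Mul(-1, Mul(Mul(2, v), Mul(2, v)))) = Add(0, Mul(-1, Mul(4, Pow(v, 2)))) = Add(0, Mul(-4, Pow(v, 2))) = Mul(-4, Pow(v, 2)))
I = -32 (I = Mul(Mul(-4, Pow(1, 2)), Add(Add(-3, Add(6, Mul(-1, -3))), 2)) = Mul(Mul(-4, 1), Add(Add(-3, Add(6, 3)), 2)) = Mul(-4, Add(Add(-3, 9), 2)) = Mul(-4, Add(6, 2)) = Mul(-4, 8) = -32)
Mul(74, Add(-37, I)) = Mul(74, Add(-37, -32)) = Mul(74, -69) = -5106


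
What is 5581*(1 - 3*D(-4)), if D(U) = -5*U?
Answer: -329279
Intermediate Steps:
5581*(1 - 3*D(-4)) = 5581*(1 - (-15)*(-4)) = 5581*(1 - 3*20) = 5581*(1 - 60) = 5581*(-59) = -329279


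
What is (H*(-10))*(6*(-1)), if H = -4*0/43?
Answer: 0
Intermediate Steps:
H = 0 (H = 0*(1/43) = 0)
(H*(-10))*(6*(-1)) = (0*(-10))*(6*(-1)) = 0*(-6) = 0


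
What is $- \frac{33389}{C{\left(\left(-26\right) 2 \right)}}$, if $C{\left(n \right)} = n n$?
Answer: $- \frac{33389}{2704} \approx -12.348$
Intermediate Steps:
$C{\left(n \right)} = n^{2}$
$- \frac{33389}{C{\left(\left(-26\right) 2 \right)}} = - \frac{33389}{\left(\left(-26\right) 2\right)^{2}} = - \frac{33389}{\left(-52\right)^{2}} = - \frac{33389}{2704}$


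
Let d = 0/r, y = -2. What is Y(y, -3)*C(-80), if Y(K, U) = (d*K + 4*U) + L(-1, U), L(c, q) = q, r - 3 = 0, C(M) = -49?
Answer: 735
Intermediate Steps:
r = 3 (r = 3 + 0 = 3)
d = 0 (d = 0/3 = 0*(⅓) = 0)
Y(K, U) = 5*U (Y(K, U) = (0*K + 4*U) + U = (0 + 4*U) + U = 4*U + U = 5*U)
Y(y, -3)*C(-80) = (5*(-3))*(-49) = -15*(-49) = 735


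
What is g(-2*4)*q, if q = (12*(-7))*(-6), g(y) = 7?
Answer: 3528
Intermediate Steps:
q = 504 (q = -84*(-6) = 504)
g(-2*4)*q = 7*504 = 3528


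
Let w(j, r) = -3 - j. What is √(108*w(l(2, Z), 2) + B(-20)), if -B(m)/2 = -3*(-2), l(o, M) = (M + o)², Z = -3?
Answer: 2*I*√111 ≈ 21.071*I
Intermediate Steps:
B(m) = -12 (B(m) = -(-6)*(-2) = -2*6 = -12)
√(108*w(l(2, Z), 2) + B(-20)) = √(108*(-3 - (-3 + 2)²) - 12) = √(108*(-3 - 1*(-1)²) - 12) = √(108*(-3 - 1*1) - 12) = √(108*(-3 - 1) - 12) = √(108*(-4) - 12) = √(-432 - 12) = √(-444) = 2*I*√111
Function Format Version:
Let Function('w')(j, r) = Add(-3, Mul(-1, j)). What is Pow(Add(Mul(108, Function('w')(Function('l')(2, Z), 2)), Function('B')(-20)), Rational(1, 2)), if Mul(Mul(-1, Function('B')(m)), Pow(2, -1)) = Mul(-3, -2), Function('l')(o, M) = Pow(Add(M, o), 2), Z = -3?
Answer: Mul(2, I, Pow(111, Rational(1, 2))) ≈ Mul(21.071, I)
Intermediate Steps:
Function('B')(m) = -12 (Function('B')(m) = Mul(-2, Mul(-3, -2)) = Mul(-2, 6) = -12)
Pow(Add(Mul(108, Function('w')(Function('l')(2, Z), 2)), Function('B')(-20)), Rational(1, 2)) = Pow(Add(Mul(108, Add(-3, Mul(-1, Pow(Add(-3, 2), 2)))), -12), Rational(1, 2)) = Pow(Add(Mul(108, Add(-3, Mul(-1, Pow(-1, 2)))), -12), Rational(1, 2)) = Pow(Add(Mul(108, Add(-3, Mul(-1, 1))), -12), Rational(1, 2)) = Pow(Add(Mul(108, Add(-3, -1)), -12), Rational(1, 2)) = Pow(Add(Mul(108, -4), -12), Rational(1, 2)) = Pow(Add(-432, -12), Rational(1, 2)) = Pow(-444, Rational(1, 2)) = Mul(2, I, Pow(111, Rational(1, 2)))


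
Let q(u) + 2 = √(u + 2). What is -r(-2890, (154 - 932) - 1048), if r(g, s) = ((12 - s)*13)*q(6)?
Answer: 47788 - 47788*√2 ≈ -19794.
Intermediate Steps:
q(u) = -2 + √(2 + u) (q(u) = -2 + √(u + 2) = -2 + √(2 + u))
r(g, s) = (-2 + 2*√2)*(156 - 13*s) (r(g, s) = ((12 - s)*13)*(-2 + √(2 + 6)) = (156 - 13*s)*(-2 + √8) = (156 - 13*s)*(-2 + 2*√2) = (-2 + 2*√2)*(156 - 13*s))
-r(-2890, (154 - 932) - 1048) = -26*(1 - √2)*(-12 + ((154 - 932) - 1048)) = -26*(1 - √2)*(-12 + (-778 - 1048)) = -26*(1 - √2)*(-12 - 1826) = -26*(1 - √2)*(-1838) = -(-47788 + 47788*√2) = 47788 - 47788*√2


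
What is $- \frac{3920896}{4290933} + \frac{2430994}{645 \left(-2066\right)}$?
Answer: $- \frac{2609350126687}{952994764635} \approx -2.7381$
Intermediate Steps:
$- \frac{3920896}{4290933} + \frac{2430994}{645 \left(-2066\right)} = \left(-3920896\right) \frac{1}{4290933} + \frac{2430994}{-1332570} = - \frac{3920896}{4290933} + 2430994 \left(- \frac{1}{1332570}\right) = - \frac{3920896}{4290933} - \frac{1215497}{666285} = - \frac{2609350126687}{952994764635}$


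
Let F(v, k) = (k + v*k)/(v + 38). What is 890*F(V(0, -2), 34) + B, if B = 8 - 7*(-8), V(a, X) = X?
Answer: -6989/9 ≈ -776.56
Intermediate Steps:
B = 64 (B = 8 + 56 = 64)
F(v, k) = (k + k*v)/(38 + v)
890*F(V(0, -2), 34) + B = 890*(34*(1 - 2)/(38 - 2)) + 64 = 890*(34*(-1)/36) + 64 = 890*(34*(1/36)*(-1)) + 64 = 890*(-17/18) + 64 = -7565/9 + 64 = -6989/9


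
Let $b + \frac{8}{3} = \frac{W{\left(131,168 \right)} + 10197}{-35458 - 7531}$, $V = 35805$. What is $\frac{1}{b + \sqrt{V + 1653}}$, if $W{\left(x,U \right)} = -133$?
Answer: $\frac{24123535284}{311439873788473} + \frac{49897461267 \sqrt{4162}}{622879747576946} \approx 0.0052455$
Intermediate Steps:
$b = - \frac{374104}{128967}$ ($b = - \frac{8}{3} + \frac{-133 + 10197}{-35458 - 7531} = - \frac{8}{3} + \frac{10064}{-42989} = - \frac{8}{3} + 10064 \left(- \frac{1}{42989}\right) = - \frac{8}{3} - \frac{10064}{42989} = - \frac{374104}{128967} \approx -2.9008$)
$\frac{1}{b + \sqrt{V + 1653}} = \frac{1}{- \frac{374104}{128967} + \sqrt{35805 + 1653}} = \frac{1}{- \frac{374104}{128967} + \sqrt{37458}} = \frac{1}{- \frac{374104}{128967} + 3 \sqrt{4162}}$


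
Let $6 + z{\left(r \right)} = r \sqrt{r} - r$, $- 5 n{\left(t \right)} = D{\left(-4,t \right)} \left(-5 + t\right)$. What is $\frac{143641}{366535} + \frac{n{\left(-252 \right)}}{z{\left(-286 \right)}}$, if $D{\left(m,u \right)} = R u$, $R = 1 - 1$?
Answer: $\frac{143641}{366535} \approx 0.39189$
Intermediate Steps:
$R = 0$ ($R = 1 - 1 = 0$)
$D{\left(m,u \right)} = 0$ ($D{\left(m,u \right)} = 0 u = 0$)
$n{\left(t \right)} = 0$ ($n{\left(t \right)} = - \frac{0 \left(-5 + t\right)}{5} = \left(- \frac{1}{5}\right) 0 = 0$)
$z{\left(r \right)} = -6 + r^{\frac{3}{2}} - r$ ($z{\left(r \right)} = -6 + \left(r \sqrt{r} - r\right) = -6 + \left(r^{\frac{3}{2}} - r\right) = -6 + r^{\frac{3}{2}} - r$)
$\frac{143641}{366535} + \frac{n{\left(-252 \right)}}{z{\left(-286 \right)}} = \frac{143641}{366535} + \frac{0}{-6 + \left(-286\right)^{\frac{3}{2}} - -286} = 143641 \cdot \frac{1}{366535} + \frac{0}{-6 - 286 i \sqrt{286} + 286} = \frac{143641}{366535} + \frac{0}{280 - 286 i \sqrt{286}} = \frac{143641}{366535} + 0 = \frac{143641}{366535}$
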